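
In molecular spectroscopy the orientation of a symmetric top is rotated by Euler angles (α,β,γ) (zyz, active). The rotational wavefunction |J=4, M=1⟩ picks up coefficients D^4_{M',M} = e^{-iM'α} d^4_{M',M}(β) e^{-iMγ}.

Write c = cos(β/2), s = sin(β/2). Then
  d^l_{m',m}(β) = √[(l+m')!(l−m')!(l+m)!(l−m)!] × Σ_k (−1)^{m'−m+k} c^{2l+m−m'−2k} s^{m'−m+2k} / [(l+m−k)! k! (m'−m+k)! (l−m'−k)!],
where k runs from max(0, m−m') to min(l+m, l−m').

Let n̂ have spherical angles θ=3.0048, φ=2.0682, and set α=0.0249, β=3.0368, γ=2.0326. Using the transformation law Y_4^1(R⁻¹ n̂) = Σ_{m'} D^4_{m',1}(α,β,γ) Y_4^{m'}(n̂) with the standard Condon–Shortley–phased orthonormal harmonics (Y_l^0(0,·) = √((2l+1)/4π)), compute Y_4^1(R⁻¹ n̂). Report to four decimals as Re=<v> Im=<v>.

Need the full column D^4_{m',1} for m'=−4..4 at α=0.0249, β=3.0368, γ=2.0326.
cos(β/2)=0.052372, sin(β/2)=0.998628
d^4_{-4,1}: single k=5 term ⇒ +0.001068;  D = -0.000378-0.000998i
d^4_{-3,1}: k∈[4..5] ⇒ +0.000099 -0.021592 = -0.021493;  D = +0.008114+0.019903i
d^4_{-2,1}: k∈[3..5] ⇒ +0.000006 -0.003026 +0.220071 = +0.217050;  D = -0.086917-0.198888i
d^4_{-1,1}: k∈[2..5] ⇒ +0.000000 -0.000224 +0.040805 -0.989074 = -0.948493;  D = +0.401341+0.859397i
d^4_{0,1}: k∈[1..4] ⇒ +0.000000 -0.000011 +0.003828 -0.231976 = -0.228158;  D = +0.101659+0.204258i
d^4_{1,1}: k∈[0..3] ⇒ +0.000000 -0.000000 +0.000224 -0.027204 = -0.026979;  D = +0.012619+0.023847i
d^4_{2,1}: k∈[0..2] ⇒ -0.000000 +0.000008 -0.002018 = -0.002009;  D = +0.000984+0.001752i
d^4_{3,1}: k∈[0..1] ⇒ +0.000000 -0.000099 = -0.000099;  D = +0.000051+0.000085i
d^4_{4,1}: single k=0 term ⇒ -0.000003;  D = +0.000002+0.000002i
Y_4^{m'}(θ=3.0048,φ=2.0682) and Σ D·Y over m':
  (-0.0004-0.0010i)·(-0.0001-0.0001i)  (+0.0081+0.0199i)·(-0.0031-0.0002i)  (-0.0869-0.1989i)·(-0.0199+0.0306i)  (+0.4013+0.8594i)·(+0.1180+0.2174i)  (+0.1017+0.2043i)·(+0.7689+0.0000i)  (+0.0126+0.0238i)·(-0.1180+0.2174i)  (+0.0010+0.0018i)·(-0.0199-0.0306i)  (+0.0001+0.0001i)·(+0.0031-0.0002i)  (+0.0000+0.0000i)·(-0.0001+0.0001i)
Y_4^1(R⁻¹ n̂) = -0.060107+0.346793i

Re=-0.0601 Im=0.3468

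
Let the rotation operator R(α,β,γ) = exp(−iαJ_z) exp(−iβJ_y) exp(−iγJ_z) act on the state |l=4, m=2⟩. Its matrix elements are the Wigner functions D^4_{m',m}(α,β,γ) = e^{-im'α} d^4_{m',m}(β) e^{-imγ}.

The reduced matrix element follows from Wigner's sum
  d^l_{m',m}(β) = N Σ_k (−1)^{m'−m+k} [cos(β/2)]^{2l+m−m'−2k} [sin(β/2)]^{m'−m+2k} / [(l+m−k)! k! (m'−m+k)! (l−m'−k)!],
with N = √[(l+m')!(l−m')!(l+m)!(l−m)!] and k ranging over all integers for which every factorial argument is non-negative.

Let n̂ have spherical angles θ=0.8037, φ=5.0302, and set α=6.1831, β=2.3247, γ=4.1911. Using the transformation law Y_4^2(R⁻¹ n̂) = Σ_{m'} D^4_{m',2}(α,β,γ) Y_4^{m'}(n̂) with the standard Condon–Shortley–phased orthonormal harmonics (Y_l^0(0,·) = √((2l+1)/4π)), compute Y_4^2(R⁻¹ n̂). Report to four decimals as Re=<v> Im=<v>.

Need the full column D^4_{m',2} for m'=−4..4 at α=6.1831, β=2.3247, γ=4.1911.
cos(β/2)=0.397184, sin(β/2)=0.917739
d^4_{-4,2}: single k=6 term ⇒ +0.498744;  D = -0.399373-0.298742i
d^4_{-3,2}: k∈[5..6] ⇒ +0.457885 -0.814873 = -0.356988;  D = +0.263065+0.241324i
d^4_{-2,2}: k∈[4..6] ⇒ +0.264810 -1.131045 +0.503215 = -0.363020;  D = +0.241651+0.270903i
d^4_{-1,2}: k∈[3..5] ⇒ +0.108052 -0.865321 +0.923979 = +0.166710;  D = -0.097988-0.134873i
d^4_{0,2}: k∈[2..4] ⇒ +0.031370 -0.446615 +0.894169 = +0.478924;  D = -0.241375-0.413650i
d^4_{1,2}: k∈[1..3] ⇒ +0.006072 -0.162077 +0.576881 = +0.420875;  D = -0.174736-0.382888i
d^4_{2,2}: k∈[0..2] ⇒ +0.000619 -0.039680 +0.264810 = +0.225750;  D = -0.072736-0.213711i
d^4_{3,2}: k∈[0..1] ⇒ -0.005355 +0.085763 = +0.080409;  D = -0.018172-0.078328i
d^4_{4,2}: single k=0 term ⇒ +0.017497;  D = -0.002231-0.017354i
Y_4^{m'}(θ=0.8037,φ=5.0302) and Σ D·Y over m':
  (-0.3994-0.2987i)·(+0.0351-0.1136i)  (+0.2631+0.2413i)·(-0.2643-0.1876i)  (+0.2417+0.2709i)·(-0.3309+0.2441i)  (-0.0980-0.1349i)·(+0.0275+0.0835i)  (-0.2414-0.4136i)·(-0.3522+0.0000i)  (-0.1747-0.3829i)·(-0.0275+0.0835i)  (-0.0727-0.2137i)·(-0.3309-0.2441i)  (-0.0182-0.0783i)·(+0.2643-0.1876i)  (-0.0022-0.0174i)·(+0.0351+0.1136i)
Y_4^2(R⁻¹ n̂) = -0.133647+0.091151i

Re=-0.1336 Im=0.0912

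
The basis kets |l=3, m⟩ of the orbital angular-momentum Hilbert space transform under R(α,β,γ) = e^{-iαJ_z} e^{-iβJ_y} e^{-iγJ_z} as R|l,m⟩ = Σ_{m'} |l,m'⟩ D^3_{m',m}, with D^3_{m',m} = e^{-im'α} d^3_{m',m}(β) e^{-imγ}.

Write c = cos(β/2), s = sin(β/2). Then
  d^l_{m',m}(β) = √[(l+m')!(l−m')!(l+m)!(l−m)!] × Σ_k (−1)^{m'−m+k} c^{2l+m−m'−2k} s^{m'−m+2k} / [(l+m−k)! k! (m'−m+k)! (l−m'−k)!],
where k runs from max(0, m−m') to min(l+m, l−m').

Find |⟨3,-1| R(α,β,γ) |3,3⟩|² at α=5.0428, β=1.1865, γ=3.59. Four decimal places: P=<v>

P=0.0676

D^3_{-1,3}(5.0428,1.1865,3.59) = e^{-i·-1·5.0428}·d^3_{-1,3}(1.1865)·e^{-i·3·3.59}. Compute d first:
c=cos(1.1865/2)=0.829128, s=sin(1.1865/2)=0.559059; N=√[2·24·720·1]=185.903201
k∈{4} keeps every argument non-negative
  k=4: (−1)^0·185.9032/(48)·0.8291^2·0.5591^4 = +0.260087
d^3_{-1,3}(1.1865) = +0.260087
|D^3_{-1,3}|² = |d^3_{-1,3}(β)|² = (+0.260087)² = 0.067645 (the z-rotation phases have unit modulus)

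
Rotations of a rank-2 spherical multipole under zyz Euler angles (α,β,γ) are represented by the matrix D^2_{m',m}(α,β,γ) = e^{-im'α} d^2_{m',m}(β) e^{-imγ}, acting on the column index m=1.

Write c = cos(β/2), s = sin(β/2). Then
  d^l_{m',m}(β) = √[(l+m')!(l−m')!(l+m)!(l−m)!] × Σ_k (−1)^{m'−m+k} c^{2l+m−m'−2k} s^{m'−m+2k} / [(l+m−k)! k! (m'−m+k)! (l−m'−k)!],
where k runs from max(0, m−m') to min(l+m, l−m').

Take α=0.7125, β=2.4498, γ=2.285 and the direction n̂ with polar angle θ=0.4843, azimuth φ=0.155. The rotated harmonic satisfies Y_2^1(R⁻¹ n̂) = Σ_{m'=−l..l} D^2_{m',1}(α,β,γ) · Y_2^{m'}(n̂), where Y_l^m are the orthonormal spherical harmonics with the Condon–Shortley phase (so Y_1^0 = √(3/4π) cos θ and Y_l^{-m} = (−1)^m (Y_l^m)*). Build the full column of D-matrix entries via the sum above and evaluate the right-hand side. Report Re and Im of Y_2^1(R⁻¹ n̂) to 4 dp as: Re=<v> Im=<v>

Need the full column D^2_{m',1} for m'=−2..2 at α=0.7125, β=2.4498, γ=2.285.
cos(β/2)=0.339040, sin(β/2)=0.940772
d^2_{-2,1}: single k=3 term ⇒ +0.564591;  D = +0.368360-0.427871i
d^2_{-1,1}: k∈[2..3] ⇒ +0.305205 -0.783317 = -0.478112;  D = +0.000815+0.478111i
d^2_{0,1}: k∈[1..2] ⇒ +0.089808 -0.691480 = -0.601673;  D = +0.394105+0.454633i
d^2_{1,1}: k∈[0..1] ⇒ +0.013213 -0.305205 = -0.291992;  D = +0.288966+0.041928i
d^2_{2,1}: single k=0 term ⇒ -0.073328;  D = +0.061798-0.039472i
Y_2^{m'}(θ=0.4843,φ=0.155) and Σ D·Y over m':
  (+0.3684-0.4279i)·(+0.0797-0.0255i)  (+0.0008+0.4781i)·(+0.3145-0.0491i)  (+0.3941+0.4546i)·(+0.4257+0.0000i)  (+0.2890+0.0419i)·(-0.3145-0.0491i)  (+0.0618-0.0395i)·(+0.0797+0.0255i)
Y_2^1(R⁻¹ n̂) = +0.127072+0.271372i

Re=0.1271 Im=0.2714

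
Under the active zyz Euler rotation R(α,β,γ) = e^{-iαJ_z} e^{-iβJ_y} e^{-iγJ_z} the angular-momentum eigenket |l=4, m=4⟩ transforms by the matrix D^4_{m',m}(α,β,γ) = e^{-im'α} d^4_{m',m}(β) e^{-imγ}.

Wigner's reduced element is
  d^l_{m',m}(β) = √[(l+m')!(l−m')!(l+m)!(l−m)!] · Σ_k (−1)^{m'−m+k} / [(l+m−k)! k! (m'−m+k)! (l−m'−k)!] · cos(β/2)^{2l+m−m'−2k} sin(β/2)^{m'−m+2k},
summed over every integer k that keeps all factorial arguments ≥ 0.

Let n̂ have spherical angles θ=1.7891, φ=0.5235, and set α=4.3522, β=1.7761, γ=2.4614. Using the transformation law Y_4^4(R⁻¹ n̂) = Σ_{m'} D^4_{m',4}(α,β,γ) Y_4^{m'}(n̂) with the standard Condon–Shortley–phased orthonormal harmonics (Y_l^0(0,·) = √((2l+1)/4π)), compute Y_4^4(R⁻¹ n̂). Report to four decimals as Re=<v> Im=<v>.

Need the full column D^4_{m',4} for m'=−4..4 at α=4.3522, β=1.7761, γ=2.4614.
cos(β/2)=0.630926, sin(β/2)=0.775843
d^4_{-4,4}: single k=8 term ⇒ +0.131278;  D = +0.037637+0.125767i
d^4_{-3,4}: single k=7 term ⇒ +0.301954;  D = -0.301227-0.020941i
d^4_{-2,4}: single k=6 term ⇒ +0.459387;  D = +0.191337-0.417644i
d^4_{-1,4}: single k=5 term ⇒ +0.528322;  D = +0.371937+0.375215i
d^4_{0,4}: single k=4 term ⇒ +0.480350;  D = -0.438442+0.196228i
d^4_{1,4}: single k=3 term ⇒ +0.349388;  D = -0.021171-0.348746i
d^4_{2,4}: single k=2 term ⇒ +0.200908;  D = +0.191961+0.059287i
d^4_{3,4}: single k=1 term ⇒ +0.087331;  D = -0.053526+0.069004i
d^4_{4,4}: single k=0 term ⇒ +0.025109;  D = -0.013143-0.021395i
Y_4^{m'}(θ=1.7891,φ=0.5235) and Σ D·Y over m':
  (+0.0376+0.1258i)·(-0.2009-0.3482i)  (-0.3012-0.0209i)·(-0.0001+0.2522i)  (+0.1913-0.4176i)·(-0.1071+0.1854i)  (+0.3719+0.3752i)·(+0.2314-0.1336i)  (-0.4384+0.1962i)·(+0.1766+0.0000i)  (-0.0212-0.3487i)·(-0.2314-0.1336i)  (+0.1920+0.0593i)·(-0.1071-0.1854i)  (-0.0535+0.0690i)·(+0.0001+0.2522i)  (-0.0131-0.0214i)·(-0.2009+0.3482i)
Y_4^4(R⁻¹ n̂) = +0.098675+0.065511i

Re=0.0987 Im=0.0655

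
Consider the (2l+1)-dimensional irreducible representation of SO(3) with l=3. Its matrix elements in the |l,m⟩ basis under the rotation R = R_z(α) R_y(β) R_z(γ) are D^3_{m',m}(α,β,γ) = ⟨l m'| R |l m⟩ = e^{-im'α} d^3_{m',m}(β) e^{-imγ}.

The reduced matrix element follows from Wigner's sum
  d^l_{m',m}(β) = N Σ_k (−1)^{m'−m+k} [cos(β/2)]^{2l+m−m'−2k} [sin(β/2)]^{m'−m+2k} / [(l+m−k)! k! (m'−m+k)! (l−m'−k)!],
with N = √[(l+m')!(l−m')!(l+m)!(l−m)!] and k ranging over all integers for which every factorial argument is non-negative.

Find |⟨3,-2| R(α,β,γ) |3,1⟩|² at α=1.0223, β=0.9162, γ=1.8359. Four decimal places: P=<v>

Split into d^3_{-2,1}(β=0.9162) × two z-phases.
c=cos(0.9162/2)=0.896894, s=sin(0.9162/2)=0.442245; N=√[1·120·24·2]=75.894664
The bounds max(0,m−m')=3 and min(l+m,l−m')=4 give 2 terms
  k=3: (−1)^0·75.8947/(12)·0.8969^3·0.4422^3 = +0.394677
  k=4: (−1)^1·75.8947/(24)·0.8969^1·0.4422^5 = -0.047979
d^3_{-2,1}(0.9162) = +0.394677 -0.047979 = +0.346698
|D^3_{-2,1}|² = |d^3_{-2,1}(β)|² = (+0.346698)² = 0.120199 (the z-rotation phases have unit modulus)

P=0.1202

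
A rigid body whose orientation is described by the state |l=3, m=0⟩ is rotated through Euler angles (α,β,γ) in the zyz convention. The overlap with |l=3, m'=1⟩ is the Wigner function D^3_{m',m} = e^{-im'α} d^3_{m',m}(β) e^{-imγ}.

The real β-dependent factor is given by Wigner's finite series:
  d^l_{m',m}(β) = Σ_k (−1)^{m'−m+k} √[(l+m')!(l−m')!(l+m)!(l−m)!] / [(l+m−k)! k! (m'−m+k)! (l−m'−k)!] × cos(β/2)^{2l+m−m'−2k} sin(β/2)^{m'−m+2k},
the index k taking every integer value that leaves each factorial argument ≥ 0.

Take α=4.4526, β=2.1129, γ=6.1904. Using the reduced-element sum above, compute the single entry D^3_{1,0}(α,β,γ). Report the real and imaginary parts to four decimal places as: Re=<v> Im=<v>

Split into d^3_{1,0}(β=2.1129) × two z-phases.
c=cos(2.1129/2)=0.491966, s=sin(2.1129/2)=0.870614; N=√[24·2·6·6]=41.569219
k∈{0,1,2} keeps every argument non-negative
  k=0: (−1)^1·41.5692/(12)·0.4920^5·0.8706^1 = -0.086914
  k=1: (−1)^2·41.5692/(4)·0.4920^3·0.8706^3 = +0.816572
  k=2: (−1)^3·41.5692/(12)·0.4920^1·0.8706^5 = -0.852423
d^3_{1,0}(2.1129) = -0.086914 +0.816572 -0.852423 = -0.122765
Attach z-rotation phases: D = e^{-i(1)(4.4526)}·(-0.122765)·e^{-i(0)(6.1904)} = +0.031536-0.118646i

Re=0.0315 Im=-0.1186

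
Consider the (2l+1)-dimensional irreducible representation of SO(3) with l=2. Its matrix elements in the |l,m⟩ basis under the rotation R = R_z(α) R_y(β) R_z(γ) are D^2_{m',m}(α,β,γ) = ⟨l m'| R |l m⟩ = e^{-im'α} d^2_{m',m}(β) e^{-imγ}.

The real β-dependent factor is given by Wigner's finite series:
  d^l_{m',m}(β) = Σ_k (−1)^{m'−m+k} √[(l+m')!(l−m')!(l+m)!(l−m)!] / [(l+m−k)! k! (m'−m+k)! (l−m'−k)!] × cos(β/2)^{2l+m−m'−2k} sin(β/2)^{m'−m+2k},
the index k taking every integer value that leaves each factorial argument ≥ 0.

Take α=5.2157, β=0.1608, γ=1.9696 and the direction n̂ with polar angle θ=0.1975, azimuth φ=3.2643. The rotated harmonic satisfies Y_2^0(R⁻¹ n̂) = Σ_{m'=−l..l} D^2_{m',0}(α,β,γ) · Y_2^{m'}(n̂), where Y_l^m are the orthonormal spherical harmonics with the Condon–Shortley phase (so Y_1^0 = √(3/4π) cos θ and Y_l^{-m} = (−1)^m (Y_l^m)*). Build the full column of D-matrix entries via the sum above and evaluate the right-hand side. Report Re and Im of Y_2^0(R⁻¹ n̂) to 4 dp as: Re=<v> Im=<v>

Re=0.5498 Im=0.0000

Need the full column D^2_{m',0} for m'=−2..2 at α=5.2157, β=0.1608, γ=1.9696.
cos(β/2)=0.996770, sin(β/2)=0.080313
d^2_{-2,0}: single k=2 term ⇒ +0.015698;  D = -0.008394-0.013265i
d^2_{-1,0}: k∈[1..2] ⇒ +0.194827 -0.001265 = +0.193562;  D = +0.093360-0.169558i
d^2_{0,0}: k∈[0..2] ⇒ +0.987141 -0.025635 +0.000042 = +0.961548;  D = +0.961548+0.000000i
d^2_{1,0}: k∈[0..1] ⇒ -0.194827 +0.001265 = -0.193562;  D = -0.093360-0.169558i
d^2_{2,0}: single k=0 term ⇒ +0.015698;  D = -0.008394+0.013265i
Y_2^{m'}(θ=0.1975,φ=3.2643) and Σ D·Y over m':
  (-0.0084-0.0133i)·(+0.0144-0.0036i)  (+0.0934-0.1696i)·(-0.1475+0.0182i)  (+0.9615+0.0000i)·(+0.5944+0.0000i)  (-0.0934-0.1696i)·(+0.1475+0.0182i)  (-0.0084+0.0133i)·(+0.0144+0.0036i)
Y_2^0(R⁻¹ n̂) = +0.549786+0.000000i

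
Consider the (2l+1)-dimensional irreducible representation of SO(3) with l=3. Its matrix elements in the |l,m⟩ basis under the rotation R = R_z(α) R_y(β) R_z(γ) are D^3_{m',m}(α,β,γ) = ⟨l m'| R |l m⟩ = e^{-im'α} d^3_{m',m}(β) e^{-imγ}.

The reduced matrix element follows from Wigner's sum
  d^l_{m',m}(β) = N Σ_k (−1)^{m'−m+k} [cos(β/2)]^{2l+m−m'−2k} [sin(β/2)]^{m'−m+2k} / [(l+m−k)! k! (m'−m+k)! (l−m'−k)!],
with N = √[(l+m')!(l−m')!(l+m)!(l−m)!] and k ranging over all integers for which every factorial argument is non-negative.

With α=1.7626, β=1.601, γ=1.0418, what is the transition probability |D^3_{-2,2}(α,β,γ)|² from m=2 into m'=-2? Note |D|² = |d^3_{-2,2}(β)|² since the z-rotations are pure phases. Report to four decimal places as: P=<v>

P=0.2567

First d^3_{-2,2}(β=1.601), then the phase factors e^{-i(-2)α} and e^{-i(2)γ}:
With c≡cos(β/2)=0.696348 and s≡sin(β/2)=0.717704, N=[1·120·120·1]^{1/2}=120.000000
k: max(0,(2)−(-2))=4 … min(3+(2),3−(-2))=5
  k=4: (−1)^0·120.0000/(24)·0.6963^2·0.7177^4 = +0.643287
  k=5: (−1)^1·120.0000/(120)·0.6963^0·0.7177^6 = -0.136670
d^3_{-2,2}(1.601) = +0.643287 -0.136670 = +0.506617
|D^3_{-2,2}|² = |d^3_{-2,2}(β)|² = (+0.506617)² = 0.256661 (the z-rotation phases have unit modulus)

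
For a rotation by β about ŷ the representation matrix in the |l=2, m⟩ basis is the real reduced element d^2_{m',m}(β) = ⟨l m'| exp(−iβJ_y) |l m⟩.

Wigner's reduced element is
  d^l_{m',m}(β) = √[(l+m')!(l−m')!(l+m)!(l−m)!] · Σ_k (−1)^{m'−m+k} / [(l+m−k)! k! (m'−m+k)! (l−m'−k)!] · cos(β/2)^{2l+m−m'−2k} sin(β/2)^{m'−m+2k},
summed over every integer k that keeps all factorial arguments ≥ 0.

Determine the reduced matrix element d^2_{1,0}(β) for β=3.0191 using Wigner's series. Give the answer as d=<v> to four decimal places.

d=0.1485

d^2_{1,0}(β=3.0191) via Wigner's sum:
Half-angle: c=0.061208, s=0.998125. N=√(6·1·2·2)=4.898979
The bounds max(0,m−m')=0 and min(l+m,l−m')=1 give 2 terms
  k=0: (−1)^1·4.8990/(2)·0.0612^3·0.9981^1 = -0.000561
  k=1: (−1)^2·4.8990/(2)·0.0612^1·0.9981^3 = +0.149087
d^2_{1,0}(3.0191) = -0.000561 +0.149087 = +0.148526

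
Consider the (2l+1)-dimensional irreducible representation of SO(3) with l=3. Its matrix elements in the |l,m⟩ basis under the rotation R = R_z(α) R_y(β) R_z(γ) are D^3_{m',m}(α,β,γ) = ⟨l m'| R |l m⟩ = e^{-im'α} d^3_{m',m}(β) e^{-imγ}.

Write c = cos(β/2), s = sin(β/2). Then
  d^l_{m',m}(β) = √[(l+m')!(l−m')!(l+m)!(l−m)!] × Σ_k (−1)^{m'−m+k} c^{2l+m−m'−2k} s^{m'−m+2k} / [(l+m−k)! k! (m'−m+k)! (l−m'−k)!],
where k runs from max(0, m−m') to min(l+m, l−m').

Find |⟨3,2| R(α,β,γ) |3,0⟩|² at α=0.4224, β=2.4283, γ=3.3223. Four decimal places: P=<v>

Split into d^3_{2,0}(β=2.4283) × two z-phases.
With c≡cos(β/2)=0.349134 and s≡sin(β/2)=0.937073, N=[120·1·6·6]^{1/2}=65.726707
The bounds max(0,m−m')=0 and min(l+m,l−m')=1 give 2 terms
  k=0: (−1)^2·65.7267/(12)·0.3491^4·0.9371^2 = +0.071462
  k=1: (−1)^3·65.7267/(12)·0.3491^2·0.9371^4 = -0.514799
d^3_{2,0}(2.4283) = +0.071462 -0.514799 = -0.443337
|D^3_{2,0}|² = |d^3_{2,0}(β)|² = (-0.443337)² = 0.196548 (the z-rotation phases have unit modulus)

P=0.1965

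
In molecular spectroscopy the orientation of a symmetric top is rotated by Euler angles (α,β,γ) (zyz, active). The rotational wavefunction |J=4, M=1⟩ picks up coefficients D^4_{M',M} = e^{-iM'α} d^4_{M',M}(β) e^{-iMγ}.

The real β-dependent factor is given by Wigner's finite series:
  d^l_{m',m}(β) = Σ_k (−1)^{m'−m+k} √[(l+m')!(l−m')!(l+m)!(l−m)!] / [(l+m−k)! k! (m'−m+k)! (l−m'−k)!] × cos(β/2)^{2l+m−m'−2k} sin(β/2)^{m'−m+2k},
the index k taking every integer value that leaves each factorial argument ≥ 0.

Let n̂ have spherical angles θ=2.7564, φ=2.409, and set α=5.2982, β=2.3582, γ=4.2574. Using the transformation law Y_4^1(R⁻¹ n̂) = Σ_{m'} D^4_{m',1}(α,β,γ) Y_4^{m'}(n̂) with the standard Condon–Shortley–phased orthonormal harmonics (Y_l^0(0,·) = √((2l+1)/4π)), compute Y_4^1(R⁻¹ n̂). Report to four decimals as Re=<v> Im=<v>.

Re=-0.1126 Im=0.3061

Need the full column D^4_{m',1} for m'=−4..4 at α=5.2982, β=2.3582, γ=4.2574.
cos(β/2)=0.381757, sin(β/2)=0.924263
d^4_{-4,1}: single k=5 term ⇒ +0.280822;  D = -0.094540-0.264431i
d^4_{-3,1}: k∈[4..5] ⇒ +0.205045 -0.721135 = -0.516091;  D = -0.308880+0.413453i
d^4_{-2,1}: k∈[3..5] ⇒ +0.090539 -0.796057 +0.933236 = +0.227718;  D = +0.227363+0.012703i
d^4_{-1,1}: k∈[2..5] ⇒ +0.026443 -0.464997 +1.362818 -0.532554 = +0.391709;  D = +0.198021+0.337970i
d^4_{0,1}: k∈[1..4] ⇒ +0.004884 -0.171786 +1.006941 -0.983717 = -0.143677;  D = +0.063139-0.129060i
d^4_{1,1}: k∈[0..3] ⇒ +0.000451 -0.039665 +0.464997 -0.908545 = -0.482761;  D = +0.478636-0.062976i
d^4_{2,1}: k∈[0..2] ⇒ -0.004634 +0.135808 -0.530705 = -0.399530;  D = +0.262431+0.301254i
d^4_{3,1}: k∈[0..1] ⇒ +0.020989 -0.205045 = -0.184056;  D = -0.048801+0.177468i
d^4_{4,1}: single k=0 term ⇒ -0.047909;  D = -0.045515+0.014955i
Y_4^{m'}(θ=2.7564,φ=2.409) and Σ D·Y over m':
  (-0.0945-0.2644i)·(-0.0086+0.0018i)  (-0.3089+0.4135i)·(-0.0361+0.0498i)  (+0.2274+0.0127i)·(+0.0250+0.2354i)  (+0.1980+0.3380i)·(+0.3688+0.3318i)  (+0.0631-0.1291i)·(+0.3227+0.0000i)  (+0.4786-0.0630i)·(-0.3688+0.3318i)  (+0.2624+0.3013i)·(+0.0250-0.2354i)  (-0.0488+0.1775i)·(+0.0361+0.0498i)  (-0.0455+0.0150i)·(-0.0086-0.0018i)
Y_4^1(R⁻¹ n̂) = -0.112568+0.306062i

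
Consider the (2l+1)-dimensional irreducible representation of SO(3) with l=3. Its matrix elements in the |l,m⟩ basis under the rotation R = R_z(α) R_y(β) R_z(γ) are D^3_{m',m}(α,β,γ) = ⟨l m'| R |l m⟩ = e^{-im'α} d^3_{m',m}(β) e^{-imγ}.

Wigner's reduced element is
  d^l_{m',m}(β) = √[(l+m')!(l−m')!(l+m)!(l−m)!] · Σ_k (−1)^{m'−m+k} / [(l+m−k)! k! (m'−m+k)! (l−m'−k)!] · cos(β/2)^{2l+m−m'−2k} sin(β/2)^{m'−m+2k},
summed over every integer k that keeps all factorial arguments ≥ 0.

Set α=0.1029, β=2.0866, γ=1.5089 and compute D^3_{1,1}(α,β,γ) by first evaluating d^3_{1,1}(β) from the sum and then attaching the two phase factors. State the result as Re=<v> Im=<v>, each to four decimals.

First d^3_{1,1}(β=2.0866), then the phase factors e^{-i(1)α} and e^{-i(1)γ}:
c=cos(2.0866/2)=0.503372, s=sin(2.0866/2)=0.864070; N=√[24·2·24·2]=48.000000
k∈{0,1,2} keeps every argument non-negative
  k=0: (−1)^0·48.0000/(48)·0.5034^6·0.8641^0 = +0.016268
  k=1: (−1)^1·48.0000/(6)·0.5034^4·0.8641^2 = -0.383480
  k=2: (−1)^2·48.0000/(8)·0.5034^2·0.8641^4 = +0.847470
d^3_{1,1}(2.0866) = +0.016268 -0.383480 +0.847470 = +0.480258
Attach z-rotation phases: D = e^{-i(1)(0.1029)}·(+0.480258)·e^{-i(1)(1.5089)} = -0.019687-0.479855i

Re=-0.0197 Im=-0.4799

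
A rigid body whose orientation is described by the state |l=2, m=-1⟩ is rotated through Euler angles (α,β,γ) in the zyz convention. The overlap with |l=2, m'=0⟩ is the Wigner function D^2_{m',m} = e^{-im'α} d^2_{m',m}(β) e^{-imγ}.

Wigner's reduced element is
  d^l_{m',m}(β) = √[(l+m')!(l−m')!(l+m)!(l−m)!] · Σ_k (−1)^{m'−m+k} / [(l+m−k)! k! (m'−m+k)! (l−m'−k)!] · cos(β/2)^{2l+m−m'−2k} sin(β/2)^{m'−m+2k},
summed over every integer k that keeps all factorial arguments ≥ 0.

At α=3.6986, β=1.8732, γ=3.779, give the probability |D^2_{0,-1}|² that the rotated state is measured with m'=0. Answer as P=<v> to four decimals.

P=0.1212

D^2_{0,-1}(3.6986,1.8732,3.779) = e^{-i·0·3.6986}·d^2_{0,-1}(1.8732)·e^{-i·-1·3.779}. Compute d first:
With c≡cos(β/2)=0.592530 and s≡sin(β/2)=0.805548, N=[2·2·1·6]^{1/2}=4.898979
The bounds max(0,m−m')=0 and min(l+m,l−m')=1 give 2 terms
  k=0: (−1)^1·4.8990/(2)·0.5925^3·0.8055^1 = -0.410486
  k=1: (−1)^2·4.8990/(2)·0.5925^1·0.8055^3 = +0.758684
d^2_{0,-1}(1.8732) = -0.410486 +0.758684 = +0.348197
|D^2_{0,-1}|² = |d^2_{0,-1}(β)|² = (+0.348197)² = 0.121241 (the z-rotation phases have unit modulus)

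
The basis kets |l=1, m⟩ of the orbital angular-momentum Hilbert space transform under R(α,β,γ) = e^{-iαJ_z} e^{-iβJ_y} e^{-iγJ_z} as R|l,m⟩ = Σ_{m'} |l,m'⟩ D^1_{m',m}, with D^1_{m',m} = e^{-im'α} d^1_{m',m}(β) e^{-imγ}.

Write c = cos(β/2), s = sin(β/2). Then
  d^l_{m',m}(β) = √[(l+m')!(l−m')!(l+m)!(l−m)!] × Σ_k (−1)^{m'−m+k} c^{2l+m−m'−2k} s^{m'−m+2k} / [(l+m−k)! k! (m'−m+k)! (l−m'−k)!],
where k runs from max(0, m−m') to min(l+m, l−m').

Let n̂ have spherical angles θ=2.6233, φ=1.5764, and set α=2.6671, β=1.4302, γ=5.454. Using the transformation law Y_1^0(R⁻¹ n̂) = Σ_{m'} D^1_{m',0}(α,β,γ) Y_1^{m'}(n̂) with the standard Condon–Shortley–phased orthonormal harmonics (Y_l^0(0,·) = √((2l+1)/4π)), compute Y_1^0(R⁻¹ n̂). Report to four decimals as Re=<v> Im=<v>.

Re=0.0512 Im=0.0000

Need the full column D^1_{m',0} for m'=−1..1 at α=2.6671, β=1.4302, γ=5.454.
cos(β/2)=0.755028, sin(β/2)=0.655693
d^1_{-1,0}: single k=1 term ⇒ +0.700129;  D = -0.622782+0.319880i
d^1_{0,0}: k∈[0..1] ⇒ +0.570067 -0.429933 = +0.140134;  D = +0.140134+0.000000i
d^1_{1,0}: single k=0 term ⇒ -0.700129;  D = +0.622782+0.319880i
Y_1^{m'}(θ=2.6233,φ=1.5764) and Σ D·Y over m':
  (-0.6228+0.3199i)·(-0.0010-0.1712i)  (+0.1401+0.0000i)·(-0.4244+0.0000i)  (+0.6228+0.3199i)·(+0.0010-0.1712i)
Y_1^0(R⁻¹ n̂) = +0.051215+0.000000i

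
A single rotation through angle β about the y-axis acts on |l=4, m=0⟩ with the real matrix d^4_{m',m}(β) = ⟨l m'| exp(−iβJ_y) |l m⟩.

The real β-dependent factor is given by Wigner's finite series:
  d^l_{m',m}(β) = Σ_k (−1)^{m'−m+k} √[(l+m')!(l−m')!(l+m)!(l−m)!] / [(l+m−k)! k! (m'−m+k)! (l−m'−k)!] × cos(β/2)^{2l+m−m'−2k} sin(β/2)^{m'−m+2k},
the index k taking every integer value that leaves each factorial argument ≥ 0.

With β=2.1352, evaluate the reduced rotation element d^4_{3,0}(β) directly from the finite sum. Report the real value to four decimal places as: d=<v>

d=0.4772

d^4_{3,0}(β=2.1352) via Wigner's sum:
With c≡cos(β/2)=0.482228 and s≡sin(β/2)=0.876046, N=[5040·1·24·24]^{1/2}=1703.830978
The bounds max(0,m−m')=0 and min(l+m,l−m')=1 give 2 terms
  k=0: (−1)^3·1703.8310/(144)·0.4822^5·0.8760^3 = -0.207447
  k=1: (−1)^4·1703.8310/(144)·0.4822^3·0.8760^5 = +0.684629
d^4_{3,0}(2.1352) = -0.207447 +0.684629 = +0.477182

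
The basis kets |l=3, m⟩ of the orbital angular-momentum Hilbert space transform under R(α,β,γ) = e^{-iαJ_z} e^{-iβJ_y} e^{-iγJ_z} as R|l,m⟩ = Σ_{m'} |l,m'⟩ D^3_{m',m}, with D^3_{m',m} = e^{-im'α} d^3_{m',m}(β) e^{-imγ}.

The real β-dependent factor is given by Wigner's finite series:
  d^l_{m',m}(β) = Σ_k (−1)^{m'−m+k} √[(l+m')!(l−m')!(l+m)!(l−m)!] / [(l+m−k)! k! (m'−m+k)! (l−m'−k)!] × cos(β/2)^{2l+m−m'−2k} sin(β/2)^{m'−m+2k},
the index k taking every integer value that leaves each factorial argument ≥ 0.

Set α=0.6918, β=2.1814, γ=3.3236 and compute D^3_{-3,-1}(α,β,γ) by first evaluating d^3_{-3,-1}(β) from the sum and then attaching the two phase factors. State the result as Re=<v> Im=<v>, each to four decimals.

First d^3_{-3,-1}(β=2.1814), then the phase factors e^{-i(-3)α} and e^{-i(-1)γ}:
With c≡cos(β/2)=0.461865 and s≡sin(β/2)=0.886950, N=[1·720·2·24]^{1/2}=185.903201
k: max(0,(-1)−(-3))=2 … min(3+(-1),3−(-3))=2
  k=2: (−1)^0·185.9032/(48)·0.4619^4·0.8870^2 = +0.138645
d^3_{-3,-1}(2.1814) = +0.138645
D = (-0.483461+0.875366i)·(+0.138645)·(-0.983482-0.181004i) = +0.087890-0.107228i

Re=0.0879 Im=-0.1072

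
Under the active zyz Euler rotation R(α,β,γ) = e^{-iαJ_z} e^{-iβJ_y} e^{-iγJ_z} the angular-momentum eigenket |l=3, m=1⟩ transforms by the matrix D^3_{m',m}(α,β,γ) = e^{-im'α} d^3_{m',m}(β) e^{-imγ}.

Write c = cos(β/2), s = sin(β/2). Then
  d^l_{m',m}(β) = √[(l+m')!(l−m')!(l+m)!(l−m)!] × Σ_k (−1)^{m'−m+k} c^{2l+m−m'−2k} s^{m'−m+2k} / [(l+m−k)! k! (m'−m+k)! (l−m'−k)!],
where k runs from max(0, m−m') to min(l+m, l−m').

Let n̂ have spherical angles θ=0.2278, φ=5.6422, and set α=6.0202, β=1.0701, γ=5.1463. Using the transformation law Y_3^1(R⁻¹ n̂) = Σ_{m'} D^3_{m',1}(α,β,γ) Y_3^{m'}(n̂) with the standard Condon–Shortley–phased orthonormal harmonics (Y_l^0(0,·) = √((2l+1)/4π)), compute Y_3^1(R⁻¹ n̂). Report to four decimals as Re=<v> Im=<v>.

Need the full column D^3_{m',1} for m'=−3..3 at α=6.0202, β=1.0701, γ=5.1463.
cos(β/2)=0.860243, sin(β/2)=0.509884
d^3_{-3,1}: single k=4 term ⇒ +0.193720;  D = +0.182112+0.066049i
d^3_{-2,1}: k∈[3..4] ⇒ +0.533713 -0.093752 = +0.439962;  D = +0.360383+0.252369i
d^3_{-1,1}: k∈[2..4] ⇒ +0.854238 -0.400146 +0.017572 = +0.471665;  D = +0.302734+0.361690i
d^3_{0,1}: k∈[1..3] ⇒ +0.832086 -0.876980 +0.102700 = +0.057805;  D = +0.024303+0.052448i
d^3_{1,1}: k∈[0..2] ⇒ +0.405254 -1.138984 +0.300109 = -0.433621;  D = -0.073757-0.427302i
d^3_{2,1}: k∈[0..1] ⇒ -0.759587 +0.533713 = -0.225874;  D = +0.020764-0.224917i
d^3_{3,1}: single k=0 term ⇒ +0.551408;  D = -0.191687+0.517018i
Y_3^{m'}(θ=0.2278,φ=5.6422) and Σ D·Y over m':
  (+0.1821+0.0660i)·(-0.0017+0.0045i)  (+0.3604+0.2524i)·(+0.0145+0.0487i)  (+0.3027+0.3617i)·(+0.2191+0.1634i)  (+0.0243+0.0524i)·(+0.6344+0.0000i)  (-0.0738-0.4273i)·(-0.2191+0.1634i)  (+0.0208-0.2249i)·(+0.0145-0.0487i)  (-0.1917+0.5170i)·(+0.0017+0.0045i)
Y_3^1(R⁻¹ n̂) = +0.087652+0.261178i

Re=0.0877 Im=0.2612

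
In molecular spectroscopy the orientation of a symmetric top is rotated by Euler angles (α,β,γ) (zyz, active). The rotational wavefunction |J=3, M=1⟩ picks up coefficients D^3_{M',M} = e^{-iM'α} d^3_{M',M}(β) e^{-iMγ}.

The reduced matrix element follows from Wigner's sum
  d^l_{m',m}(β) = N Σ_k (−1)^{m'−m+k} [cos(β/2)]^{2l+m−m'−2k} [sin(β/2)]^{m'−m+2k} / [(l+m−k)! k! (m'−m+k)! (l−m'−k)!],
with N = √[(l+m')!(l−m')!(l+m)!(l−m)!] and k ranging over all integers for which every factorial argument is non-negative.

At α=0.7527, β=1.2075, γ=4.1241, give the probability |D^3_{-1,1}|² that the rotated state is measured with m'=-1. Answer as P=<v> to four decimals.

P=0.1285

Split into d^3_{-1,1}(β=1.2075) × two z-phases.
Half-angle: c=0.823212, s=0.567734. N=√(2·24·24·2)=48.000000
k∈{2,3,4} keeps every argument non-negative
  k=2: (−1)^0·48.0000/(8)·0.8232^4·0.5677^2 = +0.888153
  k=3: (−1)^1·48.0000/(6)·0.8232^2·0.5677^4 = -0.563238
  k=4: (−1)^2·48.0000/(48)·0.8232^0·0.5677^6 = +0.033486
d^3_{-1,1}(1.2075) = +0.888153 -0.563238 +0.033486 = +0.358402
|D^3_{-1,1}|² = |d^3_{-1,1}(β)|² = (+0.358402)² = 0.128452 (the z-rotation phases have unit modulus)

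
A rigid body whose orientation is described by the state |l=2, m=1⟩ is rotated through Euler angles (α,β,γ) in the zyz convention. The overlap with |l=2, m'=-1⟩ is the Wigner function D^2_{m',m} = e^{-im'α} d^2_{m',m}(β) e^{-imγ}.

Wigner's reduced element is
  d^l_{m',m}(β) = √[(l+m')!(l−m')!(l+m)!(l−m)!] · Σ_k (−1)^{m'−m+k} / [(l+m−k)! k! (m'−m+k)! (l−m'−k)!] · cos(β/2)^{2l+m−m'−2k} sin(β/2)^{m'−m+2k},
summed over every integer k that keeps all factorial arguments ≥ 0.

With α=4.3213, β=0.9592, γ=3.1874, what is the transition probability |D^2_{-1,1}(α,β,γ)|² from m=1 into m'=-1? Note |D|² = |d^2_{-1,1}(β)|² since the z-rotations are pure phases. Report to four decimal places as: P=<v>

P=0.2092

D^2_{-1,1}(4.3213,0.9592,3.1874) = e^{-i·-1·4.3213}·d^2_{-1,1}(0.9592)·e^{-i·1·3.1874}. Compute d first:
Half-angle: c=0.887180, s=0.461424. N=√(1·6·6·1)=6.000000
Admissible k: 2..3 (factorial args all ≥0)
  k=2: (−1)^0·6.0000/(2)·0.8872^2·0.4614^2 = +0.502742
  k=3: (−1)^1·6.0000/(6)·0.8872^0·0.4614^4 = -0.045332
d^2_{-1,1}(0.9592) = +0.502742 -0.045332 = +0.457410
|D^2_{-1,1}|² = |d^2_{-1,1}(β)|² = (+0.457410)² = 0.209224 (the z-rotation phases have unit modulus)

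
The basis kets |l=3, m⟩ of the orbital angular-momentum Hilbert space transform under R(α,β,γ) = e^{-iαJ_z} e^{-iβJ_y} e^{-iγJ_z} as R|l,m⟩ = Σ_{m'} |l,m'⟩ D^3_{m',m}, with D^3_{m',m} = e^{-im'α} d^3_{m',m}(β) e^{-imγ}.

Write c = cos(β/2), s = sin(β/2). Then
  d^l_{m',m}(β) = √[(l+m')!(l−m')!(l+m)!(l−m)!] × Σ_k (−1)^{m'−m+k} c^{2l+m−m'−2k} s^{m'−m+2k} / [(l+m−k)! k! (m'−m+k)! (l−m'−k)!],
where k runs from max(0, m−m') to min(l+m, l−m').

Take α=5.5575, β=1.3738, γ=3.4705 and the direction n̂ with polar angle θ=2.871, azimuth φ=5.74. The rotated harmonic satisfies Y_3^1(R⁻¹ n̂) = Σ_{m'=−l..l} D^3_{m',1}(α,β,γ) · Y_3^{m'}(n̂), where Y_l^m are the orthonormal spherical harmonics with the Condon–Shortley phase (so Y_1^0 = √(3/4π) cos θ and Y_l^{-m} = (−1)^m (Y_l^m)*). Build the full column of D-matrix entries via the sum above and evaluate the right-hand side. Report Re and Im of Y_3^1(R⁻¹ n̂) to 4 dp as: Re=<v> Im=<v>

Need the full column D^3_{m',1} for m'=−3..3 at α=5.5575, β=1.3738, γ=3.4705.
cos(β/2)=0.773216, sin(β/2)=0.634143
d^3_{-3,1}: single k=4 term ⇒ +0.374452;  D = +0.301321+0.222306i
d^3_{-2,1}: k∈[3..4] ⇒ +0.745579 -0.250748 = +0.494831;  D = +0.102902+0.484014i
d^3_{-1,1}: k∈[2..4] ⇒ +0.862439 -0.773465 +0.065032 = +0.154006;  D = -0.076014+0.133938i
d^3_{0,1}: k∈[1..3] ⇒ +0.607129 -1.225112 +0.274681 = -0.343302;  D = +0.324900-0.110890i
d^3_{1,1}: k∈[0..2] ⇒ +0.213700 -1.149919 +0.580099 = -0.356120;  D = +0.328454+0.137622i
d^3_{2,1}: k∈[0..1] ⇒ -0.554230 +0.745579 = +0.191349;  D = -0.082943-0.172438i
d^3_{3,1}: single k=0 term ⇒ +0.556702;  D = +0.152431-0.535427i
Y_3^{m'}(θ=2.871,φ=5.74) and Σ D·Y over m':
  (+0.3013+0.2223i)·(-0.0005+0.0080i)  (+0.1029+0.4840i)·(-0.0328-0.0623i)  (-0.0760+0.1339i)·(+0.2694+0.1627i)  (+0.3249-0.1109i)·(-0.5907+0.0000i)  (+0.3285+0.1376i)·(-0.2694+0.1627i)  (-0.0829-0.1724i)·(-0.0328+0.0623i)  (+0.1524-0.5354i)·(+0.0005+0.0080i)
Y_3^1(R⁻¹ n̂) = -0.302414+0.087045i

Re=-0.3024 Im=0.0870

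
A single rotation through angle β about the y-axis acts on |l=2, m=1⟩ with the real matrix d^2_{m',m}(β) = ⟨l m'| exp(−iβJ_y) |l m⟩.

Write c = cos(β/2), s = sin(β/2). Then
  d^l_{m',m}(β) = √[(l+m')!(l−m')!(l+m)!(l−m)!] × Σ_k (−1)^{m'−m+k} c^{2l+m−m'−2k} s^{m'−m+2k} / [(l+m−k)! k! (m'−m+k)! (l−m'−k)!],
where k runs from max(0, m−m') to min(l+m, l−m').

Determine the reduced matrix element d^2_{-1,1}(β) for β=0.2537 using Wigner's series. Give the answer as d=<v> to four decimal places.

d=0.0470

d^2_{-1,1}(β=0.2537) via Wigner's sum:
Half-angle: c=0.991965, s=0.126510. N=√(1·6·6·1)=6.000000
k∈{2,3} keeps every argument non-negative
  k=2: (−1)^0·6.0000/(2)·0.9920^2·0.1265^2 = +0.047246
  k=3: (−1)^1·6.0000/(6)·0.9920^0·0.1265^4 = -0.000256
d^2_{-1,1}(0.2537) = +0.047246 -0.000256 = +0.046990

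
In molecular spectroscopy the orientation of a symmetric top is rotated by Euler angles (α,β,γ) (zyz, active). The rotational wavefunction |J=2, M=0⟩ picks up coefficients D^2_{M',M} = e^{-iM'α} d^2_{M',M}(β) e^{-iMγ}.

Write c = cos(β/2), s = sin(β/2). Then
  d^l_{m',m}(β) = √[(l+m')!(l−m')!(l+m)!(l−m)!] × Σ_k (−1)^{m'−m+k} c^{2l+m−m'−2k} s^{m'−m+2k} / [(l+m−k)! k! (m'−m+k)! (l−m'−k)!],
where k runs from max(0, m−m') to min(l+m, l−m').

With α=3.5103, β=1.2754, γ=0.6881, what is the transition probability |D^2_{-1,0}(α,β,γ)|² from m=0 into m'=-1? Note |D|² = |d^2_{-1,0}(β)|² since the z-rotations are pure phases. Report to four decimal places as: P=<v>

P=0.1164

First d^2_{-1,0}(β=1.2754), then the phase factors e^{-i(-1)α} and e^{-i(0)γ}:
With c≡cos(β/2)=0.803467 and s≡sin(β/2)=0.595349, N=[1·6·2·2]^{1/2}=4.898979
Admissible k: 1..2 (factorial args all ≥0)
  k=1: (−1)^0·4.8990/(2)·0.8035^3·0.5953^1 = +0.756400
  k=2: (−1)^1·4.8990/(2)·0.8035^1·0.5953^3 = -0.415297
d^2_{-1,0}(1.2754) = +0.756400 -0.415297 = +0.341103
|D^2_{-1,0}|² = |d^2_{-1,0}(β)|² = (+0.341103)² = 0.116352 (the z-rotation phases have unit modulus)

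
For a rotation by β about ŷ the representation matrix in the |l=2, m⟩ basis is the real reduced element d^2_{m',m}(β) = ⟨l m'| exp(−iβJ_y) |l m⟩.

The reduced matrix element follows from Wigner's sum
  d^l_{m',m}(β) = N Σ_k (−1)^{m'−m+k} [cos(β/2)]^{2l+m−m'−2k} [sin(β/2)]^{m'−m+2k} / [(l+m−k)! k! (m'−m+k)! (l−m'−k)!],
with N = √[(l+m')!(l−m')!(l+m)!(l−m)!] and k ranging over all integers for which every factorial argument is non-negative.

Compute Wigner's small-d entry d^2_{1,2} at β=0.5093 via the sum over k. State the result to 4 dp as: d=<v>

d=0.4566

d^2_{1,2}(β=0.5093) via Wigner's sum:
With c≡cos(β/2)=0.967752 and s≡sin(β/2)=0.251907, N=[6·1·24·1]^{1/2}=12.000000
Admissible k: 1..1 (factorial args all ≥0)
  k=1: (−1)^0·12.0000/(6)·0.9678^3·0.2519^1 = +0.456627
d^2_{1,2}(0.5093) = +0.456627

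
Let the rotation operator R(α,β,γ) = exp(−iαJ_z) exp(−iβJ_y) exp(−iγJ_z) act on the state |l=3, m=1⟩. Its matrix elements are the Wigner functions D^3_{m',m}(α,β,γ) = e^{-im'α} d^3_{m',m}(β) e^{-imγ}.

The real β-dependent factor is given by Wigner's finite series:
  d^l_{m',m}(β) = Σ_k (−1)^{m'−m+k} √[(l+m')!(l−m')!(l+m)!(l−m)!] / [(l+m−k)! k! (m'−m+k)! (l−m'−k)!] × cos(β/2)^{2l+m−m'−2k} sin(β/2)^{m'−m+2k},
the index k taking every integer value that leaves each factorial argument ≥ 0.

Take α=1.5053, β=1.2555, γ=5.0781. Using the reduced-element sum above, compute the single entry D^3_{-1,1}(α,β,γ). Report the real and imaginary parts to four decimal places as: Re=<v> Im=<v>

D^3_{-1,1}(1.5053,1.2555,5.0781) = e^{-i·-1·1.5053}·d^3_{-1,1}(1.2555)·e^{-i·1·5.0781}. Compute d first:
c=cos(1.2555/2)=0.809351, s=sin(1.2555/2)=0.587325; N=√[2·24·24·2]=48.000000
The bounds max(0,m−m')=2 and min(l+m,l−m')=4 give 3 terms
  k=2: (−1)^0·48.0000/(8)·0.8094^4·0.5873^2 = +0.888088
  k=3: (−1)^1·48.0000/(6)·0.8094^2·0.5873^4 = -0.623560
  k=4: (−1)^2·48.0000/(48)·0.8094^0·0.5873^6 = +0.041046
d^3_{-1,1}(1.2555) = +0.888088 -0.623560 +0.041046 = +0.305574
D = (+0.065450+0.997856i)·(+0.305574)·(+0.357613+0.933870i) = -0.277603+0.127720i

Re=-0.2776 Im=0.1277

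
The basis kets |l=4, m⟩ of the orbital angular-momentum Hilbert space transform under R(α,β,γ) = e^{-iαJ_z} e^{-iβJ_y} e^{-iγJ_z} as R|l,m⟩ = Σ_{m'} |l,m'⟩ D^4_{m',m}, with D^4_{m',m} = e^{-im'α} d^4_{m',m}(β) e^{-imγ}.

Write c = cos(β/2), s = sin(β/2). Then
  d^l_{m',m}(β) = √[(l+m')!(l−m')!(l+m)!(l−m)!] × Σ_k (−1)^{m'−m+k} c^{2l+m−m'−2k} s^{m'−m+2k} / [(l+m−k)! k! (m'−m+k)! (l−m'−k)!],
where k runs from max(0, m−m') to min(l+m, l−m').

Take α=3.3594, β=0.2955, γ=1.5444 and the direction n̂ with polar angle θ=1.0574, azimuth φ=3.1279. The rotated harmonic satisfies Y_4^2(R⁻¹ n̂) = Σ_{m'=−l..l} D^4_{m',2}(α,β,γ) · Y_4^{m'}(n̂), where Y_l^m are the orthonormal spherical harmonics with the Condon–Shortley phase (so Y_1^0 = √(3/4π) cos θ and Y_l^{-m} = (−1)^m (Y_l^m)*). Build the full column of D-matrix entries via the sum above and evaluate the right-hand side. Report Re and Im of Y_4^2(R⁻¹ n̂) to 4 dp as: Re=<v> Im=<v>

Need the full column D^4_{m',2} for m'=−4..4 at α=3.3594, β=0.2955, γ=1.5444.
cos(β/2)=0.989105, sin(β/2)=0.147213
d^4_{-4,2}: single k=6 term ⇒ +0.000053;  D = -0.000032-0.000042i
d^4_{-3,2}: k∈[5..6] ⇒ +0.000751 -0.000006 = +0.000745;  D = +0.000567+0.000484i
d^4_{-2,2}: k∈[4..6] ⇒ +0.006743 -0.000119 +0.000000 = +0.006624;  D = -0.005849-0.003108i
d^4_{-1,2}: k∈[3..5] ⇒ +0.042714 -0.001419 +0.000006 = +0.041301;  D = +0.039798+0.011040i
d^4_{0,2}: k∈[2..4] ⇒ +0.192516 -0.011372 +0.000094 = +0.181239;  D = -0.180986-0.009564i
d^4_{1,2}: k∈[1..3] ⇒ +0.578467 -0.064070 +0.000946 = +0.515343;  D = +0.508343-0.084654i
d^4_{2,2}: k∈[0..2] ⇒ +0.916091 -0.243516 +0.006743 = +0.679318;  D = -0.630145+0.253752i
d^4_{3,2}: k∈[0..1] ⇒ -0.510160 +0.033903 = -0.476257;  D = -0.392903+0.269162i
d^4_{4,2}: single k=0 term ⇒ +0.107380;  D = -0.073380+0.078396i
Y_4^{m'}(θ=1.0574,φ=3.1279) and Σ D·Y over m':
  (-0.0000-0.0000i)·(+0.2544+0.0139i)  (+0.0006+0.0005i)·(-0.4060-0.0167i)  (-0.0058-0.0031i)·(+0.1747+0.0048i)  (+0.0398+0.0110i)·(+0.2654+0.0036i)  (-0.1810-0.0096i)·(-0.2327+0.0000i)  (+0.5083-0.0847i)·(-0.2654+0.0036i)  (-0.6301+0.2538i)·(+0.1747-0.0048i)  (-0.3929+0.2692i)·(+0.4060-0.0167i)  (-0.0734+0.0784i)·(+0.2544-0.0139i)
Y_4^2(R⁻¹ n̂) = -0.364674+0.212974i

Re=-0.3647 Im=0.2130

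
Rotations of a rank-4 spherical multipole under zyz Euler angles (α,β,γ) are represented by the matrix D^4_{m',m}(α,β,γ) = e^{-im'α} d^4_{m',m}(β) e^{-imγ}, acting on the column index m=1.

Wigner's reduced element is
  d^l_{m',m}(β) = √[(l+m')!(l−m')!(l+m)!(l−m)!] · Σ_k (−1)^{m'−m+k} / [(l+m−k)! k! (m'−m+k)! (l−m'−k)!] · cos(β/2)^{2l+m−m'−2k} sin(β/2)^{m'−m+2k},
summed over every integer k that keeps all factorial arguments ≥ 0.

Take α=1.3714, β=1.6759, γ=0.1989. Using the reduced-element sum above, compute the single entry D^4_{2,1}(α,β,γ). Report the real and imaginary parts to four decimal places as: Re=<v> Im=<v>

First d^4_{2,1}(β=1.6759), then the phase factors e^{-i(2)α} and e^{-i(1)γ}:
With c≡cos(β/2)=0.668988 and s≡sin(β/2)=0.743273, N=[720·2·120·6]^{1/2}=1018.233765
Admissible k: 0..2 (factorial args all ≥0)
  k=0: (−1)^1·1018.2338/(240)·0.6690^7·0.7433^1 = -0.189109
  k=1: (−1)^2·1018.2338/(48)·0.6690^5·0.7433^3 = +1.167194
  k=2: (−1)^3·1018.2338/(72)·0.6690^3·0.7433^5 = -0.960533
d^4_{2,1}(1.6759) = -0.189109 +1.167194 -0.960533 = +0.017552
Phases: e^{-i·(2)·1.3714}=-0.921530-0.388306i, e^{-i·(1)·0.1989}=+0.980285-0.197591i ⇒ D=-0.017202-0.003485i

Re=-0.0172 Im=-0.0035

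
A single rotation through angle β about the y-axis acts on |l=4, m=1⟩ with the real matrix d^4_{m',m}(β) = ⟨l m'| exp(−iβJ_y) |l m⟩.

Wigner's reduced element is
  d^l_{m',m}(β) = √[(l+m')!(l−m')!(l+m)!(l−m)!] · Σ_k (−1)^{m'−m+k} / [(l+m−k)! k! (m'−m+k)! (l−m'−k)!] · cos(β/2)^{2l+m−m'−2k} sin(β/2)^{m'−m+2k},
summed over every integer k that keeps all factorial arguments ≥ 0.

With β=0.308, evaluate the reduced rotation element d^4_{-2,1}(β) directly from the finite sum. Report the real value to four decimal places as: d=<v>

d^4_{-2,1}(β=0.308) via Wigner's sum:
c=cos(0.308/2)=0.988165, s=sin(0.308/2)=0.153392; N=√[2·720·120·6]=1018.233765
k∈{3,4,5} keeps every argument non-negative
  k=3: (−1)^0·1018.2338/(72)·0.9882^5·0.1534^3 = +0.048092
  k=4: (−1)^1·1018.2338/(48)·0.9882^3·0.1534^5 = -0.001738
  k=5: (−1)^2·1018.2338/(240)·0.9882^1·0.1534^7 = +0.000008
d^4_{-2,1}(0.308) = +0.048092 -0.001738 +0.000008 = +0.046362

d=0.0464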